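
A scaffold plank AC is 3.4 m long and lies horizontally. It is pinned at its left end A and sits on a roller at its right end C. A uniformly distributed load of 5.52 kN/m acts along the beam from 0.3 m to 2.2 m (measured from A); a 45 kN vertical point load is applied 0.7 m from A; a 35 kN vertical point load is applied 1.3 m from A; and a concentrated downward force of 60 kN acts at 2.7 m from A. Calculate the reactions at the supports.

A_x = 0, A_y = 76.34 kN, C_y = 74.15 kN

Resultant of the distributed load: 5.52 × 1.9 = 10.488 kN at 1.25 m from A.
Moments about A: C_y·3.4 − (5.52·1.9)·1.25 − 45·0.7 − 35·1.3 − 60·2.7 = 0 → C_y = 252.11/3.4 = 74.15 kN.
ΣF_y = 0: A_y + 74.15 − 5.52·1.9 − 45 − 35 − 60 = 0 → A_y = 76.34 kN.
ΣF_x = 0: no horizontal applied forces, so A_x = 0.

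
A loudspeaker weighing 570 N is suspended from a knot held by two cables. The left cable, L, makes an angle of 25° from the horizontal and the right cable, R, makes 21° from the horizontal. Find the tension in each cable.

ΣF_x = 0: −T_L·cos25° + T_R·cos21° = 0 → T_R = 0.970787·T_L.
ΣF_y = 0: T_L·sin25° + T_R·sin21° = 570.
Substitute: T_L·(0.422618 + 0.970787·0.358368) = 570 → T_L = 739.763 ≈ 739.8 N.
Then T_R = 0.970787 × 739.763 = 718.2 N.

T_L = 739.8 N, T_R = 718.2 N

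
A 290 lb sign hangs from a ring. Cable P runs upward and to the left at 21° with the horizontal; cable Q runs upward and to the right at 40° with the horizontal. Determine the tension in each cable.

ΣF_x = 0: −T_P·cos21° + T_Q·cos40° = 0 → T_Q = 1.2187·T_P.
ΣF_y = 0: T_P·sin21° + T_Q·sin40° = 290.
Substitute: T_P·(0.358368 + 1.2187·0.642788) = 290 → T_P = 254.0 lb.
Then T_Q = 1.2187 × 254 = 309.5 lb.

T_P = 254.0 lb, T_Q = 309.5 lb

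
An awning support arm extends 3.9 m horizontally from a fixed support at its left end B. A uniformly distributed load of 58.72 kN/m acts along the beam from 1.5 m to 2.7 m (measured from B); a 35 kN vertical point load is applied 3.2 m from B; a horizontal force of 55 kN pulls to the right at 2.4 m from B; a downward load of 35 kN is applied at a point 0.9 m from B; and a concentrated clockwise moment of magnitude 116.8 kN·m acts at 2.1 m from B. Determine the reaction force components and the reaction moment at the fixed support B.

Resultant of the distributed load: 58.72 × 1.2 = 70.464 kN at 2.1 m from B.
ΣF_x = 0: B_x + 55 = 0 → B_x = -55.00 kN.
ΣF_y = 0: B_y − 58.72·1.2 − 35 − 35 = 0 → B_y = 140.5 kN.
ΣM about B: M_B − (58.72·1.2)·2.1 − 35·3.2 − 35·0.9 − 116.8 = 0 → M_B = 408.3 kN·m.

B_x = -55.00 kN, B_y = 140.5 kN, M_B = 408.3 kN·m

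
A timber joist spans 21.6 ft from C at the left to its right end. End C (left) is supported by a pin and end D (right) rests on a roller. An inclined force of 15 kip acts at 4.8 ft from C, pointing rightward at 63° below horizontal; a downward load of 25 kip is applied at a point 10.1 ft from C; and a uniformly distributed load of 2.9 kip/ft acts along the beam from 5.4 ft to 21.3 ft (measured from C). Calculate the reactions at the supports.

C_x = -6.810 kip, C_y = 41.32 kip, D_y = 43.16 kip

Resultant of the distributed load: 2.9 × 15.9 = 46.11 kip at 13.35 ft from C.
Moments about C: D_y·21.6 − 15·sin63°·4.8 − 25·10.1 − (2.9·15.9)·13.35 = 0 → D_y = 932.221/21.6 = 43.1584 ≈ 43.16 kip.
ΣF_y = 0: C_y + 43.1584 − 15·sin63° − 25 − 2.9·15.9 = 0 → C_y = 41.32 kip.
ΣF_x = 0: C_x + 15·cos63° = 0 → C_x = -6.810 kip.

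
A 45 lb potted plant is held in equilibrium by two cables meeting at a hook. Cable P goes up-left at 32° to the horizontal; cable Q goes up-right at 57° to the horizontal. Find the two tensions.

ΣF_x = 0: −T_P·cos32° + T_Q·cos57° = 0 → T_Q = 1.55708·T_P.
ΣF_y = 0: T_P·sin32° + T_Q·sin57° = 45.
Substitute: T_P·(0.529919 + 1.55708·0.838671) = 45 → T_P = 24.5125 ≈ 24.51 lb.
Then T_Q = 1.55708 × 24.5125 = 38.17 lb.

T_P = 24.51 lb, T_Q = 38.17 lb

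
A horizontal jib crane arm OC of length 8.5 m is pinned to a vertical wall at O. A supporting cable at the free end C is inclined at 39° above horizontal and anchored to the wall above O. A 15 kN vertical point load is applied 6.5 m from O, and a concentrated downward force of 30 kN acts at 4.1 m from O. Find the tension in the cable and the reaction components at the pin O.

ΣM about O: T·sin39°·8.5 − 15·6.5 − 30·4.1 = 0 → T = 220.5/(8.5·0.62932) = 41.221 ≈ 41.22 kN.
ΣF_x = 0: O_x − T·cos39° = 0 → O_x = 41.221 × 0.777146 = 32.03 kN.
ΣF_y = 0: O_y + T·sin39° − 15 − 30 = 0 → O_y = 45 − 41.221 × 0.62932 = 19.06 kN.

T = 41.22 kN, O_x = 32.03 kN, O_y = 19.06 kN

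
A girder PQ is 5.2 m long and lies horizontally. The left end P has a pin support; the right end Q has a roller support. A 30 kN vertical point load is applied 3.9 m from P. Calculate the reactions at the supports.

ΣM about P: Q_y·5.2 − 30·3.9 = 0 → Q_y = 117/5.2 = 22.50 kN.
ΣF_y = 0: P_y + 22.5 − 30 = 0 → P_y = 7.500 kN.
ΣF_x = 0: no horizontal applied forces, so P_x = 0.

P_x = 0, P_y = 7.500 kN, Q_y = 22.50 kN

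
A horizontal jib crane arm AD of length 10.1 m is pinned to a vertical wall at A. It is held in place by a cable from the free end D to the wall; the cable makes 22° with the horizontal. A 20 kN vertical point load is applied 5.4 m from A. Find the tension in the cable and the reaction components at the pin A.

T = 28.54 kN, A_x = 26.47 kN, A_y = 9.307 kN

ΣM about A: T·sin22°·10.1 − 20·5.4 = 0 → T = 108/(10.1·0.374607) = 28.5448 ≈ 28.54 kN.
ΣF_x = 0: A_x − T·cos22° = 0 → A_x = 28.5448 × 0.927184 = 26.47 kN.
ΣF_y = 0: A_y + T·sin22° − 20 = 0 → A_y = 20 − 28.5448 × 0.374607 = 9.307 kN.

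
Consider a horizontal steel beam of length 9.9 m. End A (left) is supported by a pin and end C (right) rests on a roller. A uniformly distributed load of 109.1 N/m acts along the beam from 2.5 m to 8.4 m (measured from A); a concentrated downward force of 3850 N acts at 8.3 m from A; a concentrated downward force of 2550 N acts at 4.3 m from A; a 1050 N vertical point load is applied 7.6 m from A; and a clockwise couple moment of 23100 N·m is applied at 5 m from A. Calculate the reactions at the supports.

Resultant of the distributed load: 109.1 × 5.9 = 643.69 N at 5.45 m from A.
Moments about A: C_y·9.9 − (109.1·5.9)·5.45 − 3850·8.3 − 2550·4.3 − 1050·7.6 − 23100 = 0 → C_y = 77508.1105/9.9 = 7829.1 ≈ 7829 N.
ΣF_y = 0: A_y + 7829.1 − 109.1·5.9 − 3850 − 2550 − 1050 = 0 → A_y = 264.6 N.
ΣF_x = 0: no horizontal applied forces, so A_x = 0.

A_x = 0, A_y = 264.6 N, C_y = 7829 N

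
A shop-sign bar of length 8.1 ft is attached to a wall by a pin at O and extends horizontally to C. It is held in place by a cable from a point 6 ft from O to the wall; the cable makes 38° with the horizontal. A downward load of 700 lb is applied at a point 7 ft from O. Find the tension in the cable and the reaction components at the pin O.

ΣM about O: T·sin38°·6 − 700·7 = 0 → T = 4900/(6·0.615661) = 1326.49 ≈ 1326 lb.
ΣF_x = 0: O_x − T·cos38° = 0 → O_x = 1326.49 × 0.788011 = 1045 lb.
ΣF_y = 0: O_y + T·sin38° − 700 = 0 → O_y = 700 − 1326.49 × 0.615661 = -116.7 lb.

T = 1326 lb, O_x = 1045 lb, O_y = -116.7 lb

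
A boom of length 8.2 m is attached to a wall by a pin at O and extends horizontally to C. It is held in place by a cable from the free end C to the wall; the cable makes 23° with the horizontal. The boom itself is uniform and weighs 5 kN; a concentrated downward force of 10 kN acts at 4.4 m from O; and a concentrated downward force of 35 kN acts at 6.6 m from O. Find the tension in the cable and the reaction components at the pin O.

ΣM about O: T·sin23°·8.2 − 5·4.1 − 10·4.4 − 35·6.6 = 0 → T = 295.5/(8.2·0.390731) = 92.2286 ≈ 92.23 kN.
ΣF_x = 0: O_x − T·cos23° = 0 → O_x = 92.2286 × 0.920505 = 84.90 kN.
ΣF_y = 0: O_y + T·sin23° − 5 − 10 − 35 = 0 → O_y = 50 − 92.2286 × 0.390731 = 13.96 kN.

T = 92.23 kN, O_x = 84.90 kN, O_y = 13.96 kN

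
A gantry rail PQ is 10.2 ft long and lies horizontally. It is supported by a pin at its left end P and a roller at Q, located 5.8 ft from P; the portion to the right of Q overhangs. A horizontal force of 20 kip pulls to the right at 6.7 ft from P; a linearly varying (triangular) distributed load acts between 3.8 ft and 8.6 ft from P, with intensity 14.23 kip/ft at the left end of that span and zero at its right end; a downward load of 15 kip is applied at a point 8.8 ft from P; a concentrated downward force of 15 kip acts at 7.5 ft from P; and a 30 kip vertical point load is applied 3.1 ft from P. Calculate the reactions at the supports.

P_x = -20.00 kip, P_y = 4.166 kip, Q_y = 89.99 kip

Resultant of the triangular load: ½ × 14.23 × 4.8 = 34.152 kip, acting at 5.4 ft from P (one-third of the span from the peak).
ΣM about P: Q_y·5.8 − (½·14.23·4.8)·5.4 − 15·8.8 − 15·7.5 − 30·3.1 = 0 → Q_y = 521.9208/5.8 = 89.9863 ≈ 89.99 kip.
ΣF_y = 0: P_y + 89.9863 − ½·14.23·4.8 − 15 − 15 − 30 = 0 → P_y = 4.166 kip.
ΣF_x = 0: P_x + 20 = 0 → P_x = -20.00 kip.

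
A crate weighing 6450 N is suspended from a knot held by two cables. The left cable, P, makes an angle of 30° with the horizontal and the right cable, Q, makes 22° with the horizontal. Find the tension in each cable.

ΣF_x = 0: −T_P·cos30° + T_Q·cos22° = 0 → T_Q = 0.934038·T_P.
ΣF_y = 0: T_P·sin30° + T_Q·sin22° = 6450.
Substitute: T_P·(0.5 + 0.934038·0.374607) = 6450 → T_P = 7589.15 ≈ 7589 N.
Then T_Q = 0.934038 × 7589.15 = 7089 N.

T_P = 7589 N, T_Q = 7089 N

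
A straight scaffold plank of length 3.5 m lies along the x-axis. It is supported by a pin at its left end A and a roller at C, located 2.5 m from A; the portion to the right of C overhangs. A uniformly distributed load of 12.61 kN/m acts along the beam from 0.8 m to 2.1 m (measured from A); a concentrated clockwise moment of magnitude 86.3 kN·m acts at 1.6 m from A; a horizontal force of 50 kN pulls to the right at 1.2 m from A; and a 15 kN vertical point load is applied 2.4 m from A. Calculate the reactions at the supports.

A_x = -50.00 kN, A_y = -27.03 kN, C_y = 58.43 kN

Resultant of the distributed load: 12.61 × 1.3 = 16.393 kN at 1.45 m from A.
ΣM about A: C_y·2.5 − (12.61·1.3)·1.45 − 86.3 − 15·2.4 = 0 → C_y = 146.06985/2.5 = 58.4279 ≈ 58.43 kN.
ΣF_y = 0: A_y + 58.4279 − 12.61·1.3 − 15 = 0 → A_y = -27.03 kN.
ΣF_x = 0: A_x + 50 = 0 → A_x = -50.00 kN.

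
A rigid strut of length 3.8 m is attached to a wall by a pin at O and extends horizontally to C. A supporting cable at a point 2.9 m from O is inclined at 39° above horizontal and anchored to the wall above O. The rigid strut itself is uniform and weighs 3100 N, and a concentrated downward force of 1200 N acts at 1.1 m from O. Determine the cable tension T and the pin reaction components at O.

T = 3951 N, O_x = 3070 N, O_y = 1814 N

ΣM about O: T·sin39°·2.9 − 3100·1.9 − 1200·1.1 = 0 → T = 7210/(2.9·0.62932) = 3950.62 ≈ 3951 N.
ΣF_x = 0: O_x − T·cos39° = 0 → O_x = 3950.62 × 0.777146 = 3070 N.
ΣF_y = 0: O_y + T·sin39° − 3100 − 1200 = 0 → O_y = 4300 − 3950.62 × 0.62932 = 1814 N.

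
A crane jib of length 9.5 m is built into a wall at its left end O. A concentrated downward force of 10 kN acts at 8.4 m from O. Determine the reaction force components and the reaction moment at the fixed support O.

ΣF_x = 0: O_x = 0.
ΣF_y = 0: O_y − 10 = 0 → O_y = 10.00 kN.
ΣM about O: M_O − 10·8.4 = 0 → M_O = 84.00 kN·m.

O_x = 0, O_y = 10.00 kN, M_O = 84.00 kN·m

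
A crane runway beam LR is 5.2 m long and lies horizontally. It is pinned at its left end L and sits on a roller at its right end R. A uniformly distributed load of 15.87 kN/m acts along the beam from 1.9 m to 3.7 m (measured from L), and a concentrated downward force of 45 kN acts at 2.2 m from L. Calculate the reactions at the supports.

L_x = 0, L_y = 39.15 kN, R_y = 34.42 kN

Resultant of the distributed load: 15.87 × 1.8 = 28.566 kN at 2.8 m from L.
ΣM about L: R_y·5.2 − (15.87·1.8)·2.8 − 45·2.2 = 0 → R_y = 178.9848/5.2 = 34.4202 ≈ 34.42 kN.
ΣF_y = 0: L_y + 34.4202 − 15.87·1.8 − 45 = 0 → L_y = 39.15 kN.
ΣF_x = 0: no horizontal applied forces, so L_x = 0.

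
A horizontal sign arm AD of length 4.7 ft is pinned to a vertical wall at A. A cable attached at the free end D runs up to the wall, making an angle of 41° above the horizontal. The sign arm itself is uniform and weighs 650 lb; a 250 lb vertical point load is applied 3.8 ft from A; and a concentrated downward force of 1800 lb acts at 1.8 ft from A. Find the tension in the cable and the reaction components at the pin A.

ΣM about A: T·sin41°·4.7 − 650·2.35 − 250·3.8 − 1800·1.8 = 0 → T = 5717.5/(4.7·0.656059) = 1854.24 ≈ 1854 lb.
ΣF_x = 0: A_x − T·cos41° = 0 → A_x = 1854.24 × 0.75471 = 1399 lb.
ΣF_y = 0: A_y + T·sin41° − 650 − 250 − 1800 = 0 → A_y = 2700 − 1854.24 × 0.656059 = 1484 lb.

T = 1854 lb, A_x = 1399 lb, A_y = 1484 lb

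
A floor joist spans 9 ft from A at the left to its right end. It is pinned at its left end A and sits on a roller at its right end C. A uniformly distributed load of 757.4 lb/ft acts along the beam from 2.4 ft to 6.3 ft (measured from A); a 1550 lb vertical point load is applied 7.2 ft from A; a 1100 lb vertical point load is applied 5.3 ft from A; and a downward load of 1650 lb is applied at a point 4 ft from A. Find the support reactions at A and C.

Resultant of the distributed load: 757.4 × 3.9 = 2953.86 lb at 4.35 ft from A.
Taking moments about A: C_y·9 − (757.4·3.9)·4.35 − 1550·7.2 − 1100·5.3 − 1650·4 = 0 → C_y = 36439.291/9 = 4048.81 ≈ 4049 lb.
ΣF_y = 0: A_y + 4048.81 − 757.4·3.9 − 1550 − 1100 − 1650 = 0 → A_y = 3205 lb.
ΣF_x = 0: no horizontal applied forces, so A_x = 0.

A_x = 0, A_y = 3205 lb, C_y = 4049 lb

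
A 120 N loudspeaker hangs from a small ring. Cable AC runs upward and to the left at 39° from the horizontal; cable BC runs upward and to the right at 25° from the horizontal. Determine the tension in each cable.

T_AC = 121.0 N, T_BC = 103.8 N

ΣF_x = 0: −T_AC·cos39° + T_BC·cos25° = 0 → T_BC = 0.857486·T_AC.
ΣF_y = 0: T_AC·sin39° + T_BC·sin25° = 120.
Substitute: T_AC·(0.62932 + 0.857486·0.422618) = 120 → T_AC = 121.003 ≈ 121.0 N.
Then T_BC = 0.857486 × 121.003 = 103.8 N.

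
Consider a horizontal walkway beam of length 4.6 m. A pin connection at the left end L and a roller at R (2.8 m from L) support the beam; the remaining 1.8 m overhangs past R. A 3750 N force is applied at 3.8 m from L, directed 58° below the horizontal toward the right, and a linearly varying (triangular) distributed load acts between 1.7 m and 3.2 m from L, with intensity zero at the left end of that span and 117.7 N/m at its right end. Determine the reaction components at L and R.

Resultant of the triangular load: ½ × 117.7 × 1.5 = 88.275 N, acting at 2.7 m from L (one-third of the span from the peak).
ΣM about L: R_y·2.8 − 3750·sin58°·3.8 − (½·117.7·1.5)·2.7 = 0 → R_y = 12323/2.8 = 4401.07 ≈ 4401 N.
ΣF_y = 0: L_y + 4401.07 − 3750·sin58° − ½·117.7·1.5 = 0 → L_y = -1133 N.
ΣF_x = 0: L_x + 3750·cos58° = 0 → L_x = -1987 N.

L_x = -1987 N, L_y = -1133 N, R_y = 4401 N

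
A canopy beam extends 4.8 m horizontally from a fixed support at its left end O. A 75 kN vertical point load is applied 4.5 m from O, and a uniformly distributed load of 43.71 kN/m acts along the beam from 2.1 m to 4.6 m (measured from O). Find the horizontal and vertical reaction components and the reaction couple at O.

O_x = 0, O_y = 184.3 kN, M_O = 703.6 kN·m

Resultant of the distributed load: 43.71 × 2.5 = 109.275 kN at 3.35 m from O.
ΣF_x = 0: O_x = 0.
ΣF_y = 0: O_y − 75 − 43.71·2.5 = 0 → O_y = 184.3 kN.
ΣM about O: M_O − 75·4.5 − (43.71·2.5)·3.35 = 0 → M_O = 703.6 kN·m.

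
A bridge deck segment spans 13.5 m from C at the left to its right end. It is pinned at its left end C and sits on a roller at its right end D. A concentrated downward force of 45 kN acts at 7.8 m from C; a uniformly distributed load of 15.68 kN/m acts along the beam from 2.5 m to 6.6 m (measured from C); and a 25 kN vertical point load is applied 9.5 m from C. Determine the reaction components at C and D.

Resultant of the distributed load: 15.68 × 4.1 = 64.288 kN at 4.55 m from C.
Moments about C: D_y·13.5 − 45·7.8 − (15.68·4.1)·4.55 − 25·9.5 = 0 → D_y = 881.0104/13.5 = 65.26 kN.
ΣF_y = 0: C_y + 65.26 − 45 − 15.68·4.1 − 25 = 0 → C_y = 69.03 kN.
ΣF_x = 0: no horizontal applied forces, so C_x = 0.

C_x = 0, C_y = 69.03 kN, D_y = 65.26 kN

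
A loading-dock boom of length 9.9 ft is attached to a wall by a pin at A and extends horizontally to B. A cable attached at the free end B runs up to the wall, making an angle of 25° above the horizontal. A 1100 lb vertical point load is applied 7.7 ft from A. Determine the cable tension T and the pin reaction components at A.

T = 2024 lb, A_x = 1835 lb, A_y = 244.4 lb

ΣM about A: T·sin25°·9.9 − 1100·7.7 = 0 → T = 8470/(9.9·0.422618) = 2024.42 ≈ 2024 lb.
ΣF_x = 0: A_x − T·cos25° = 0 → A_x = 2024.42 × 0.906308 = 1835 lb.
ΣF_y = 0: A_y + T·sin25° − 1100 = 0 → A_y = 1100 − 2024.42 × 0.422618 = 244.4 lb.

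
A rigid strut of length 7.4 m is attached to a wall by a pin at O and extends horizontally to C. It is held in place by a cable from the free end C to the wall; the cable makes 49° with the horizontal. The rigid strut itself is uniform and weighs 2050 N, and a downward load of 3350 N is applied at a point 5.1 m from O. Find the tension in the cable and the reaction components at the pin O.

ΣM about O: T·sin49°·7.4 − 2050·3.7 − 3350·5.1 = 0 → T = 24670/(7.4·0.75471) = 4417.3 ≈ 4417 N.
ΣF_x = 0: O_x − T·cos49° = 0 → O_x = 4417.3 × 0.656059 = 2898 N.
ΣF_y = 0: O_y + T·sin49° − 2050 − 3350 = 0 → O_y = 5400 − 4417.3 × 0.75471 = 2066 N.

T = 4417 N, O_x = 2898 N, O_y = 2066 N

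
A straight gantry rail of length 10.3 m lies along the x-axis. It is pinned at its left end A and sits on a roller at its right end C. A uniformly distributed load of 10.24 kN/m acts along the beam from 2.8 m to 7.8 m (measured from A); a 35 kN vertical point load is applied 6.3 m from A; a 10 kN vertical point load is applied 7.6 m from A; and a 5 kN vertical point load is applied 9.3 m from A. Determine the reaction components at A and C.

Resultant of the distributed load: 10.24 × 5 = 51.2 kN at 5.3 m from A.
Taking moments about A: C_y·10.3 − (10.24·5)·5.3 − 35·6.3 − 10·7.6 − 5·9.3 = 0 → C_y = 614.36/10.3 = 59.6466 ≈ 59.65 kN.
ΣF_y = 0: A_y + 59.6466 − 10.24·5 − 35 − 10 − 5 = 0 → A_y = 41.55 kN.
ΣF_x = 0: no horizontal applied forces, so A_x = 0.

A_x = 0, A_y = 41.55 kN, C_y = 59.65 kN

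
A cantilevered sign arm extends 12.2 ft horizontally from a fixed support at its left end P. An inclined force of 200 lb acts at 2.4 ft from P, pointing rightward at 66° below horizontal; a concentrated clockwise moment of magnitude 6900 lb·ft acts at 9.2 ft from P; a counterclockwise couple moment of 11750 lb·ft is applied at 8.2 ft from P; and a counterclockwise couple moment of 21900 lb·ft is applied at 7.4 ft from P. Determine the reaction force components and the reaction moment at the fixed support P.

P_x = -81.35 lb, P_y = 182.7 lb, M_P = -26310 lb·ft

ΣF_x = 0: P_x + 200·cos66° = 0 → P_x = -81.35 lb.
ΣF_y = 0: P_y − 200·sin66° = 0 → P_y = 182.7 lb.
ΣM about P: M_P − 200·sin66°·2.4 − 6900 + 11750 + 21900 = 0 → M_P = -26310 lb·ft.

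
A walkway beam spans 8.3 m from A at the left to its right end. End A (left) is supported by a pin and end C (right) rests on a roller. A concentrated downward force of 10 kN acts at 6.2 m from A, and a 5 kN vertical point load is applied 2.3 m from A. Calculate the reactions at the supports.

A_x = 0, A_y = 6.145 kN, C_y = 8.855 kN

Moments about A: C_y·8.3 − 10·6.2 − 5·2.3 = 0 → C_y = 73.5/8.3 = 8.85542 ≈ 8.855 kN.
ΣF_y = 0: A_y + 8.85542 − 10 − 5 = 0 → A_y = 6.145 kN.
ΣF_x = 0: no horizontal applied forces, so A_x = 0.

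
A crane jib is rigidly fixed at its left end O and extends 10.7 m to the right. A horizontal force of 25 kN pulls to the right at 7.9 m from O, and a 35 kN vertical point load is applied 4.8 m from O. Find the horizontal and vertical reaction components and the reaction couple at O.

ΣF_x = 0: O_x + 25 = 0 → O_x = -25.00 kN.
ΣF_y = 0: O_y − 35 = 0 → O_y = 35.00 kN.
ΣM about O: M_O − 35·4.8 = 0 → M_O = 168.0 kN·m.

O_x = -25.00 kN, O_y = 35.00 kN, M_O = 168.0 kN·m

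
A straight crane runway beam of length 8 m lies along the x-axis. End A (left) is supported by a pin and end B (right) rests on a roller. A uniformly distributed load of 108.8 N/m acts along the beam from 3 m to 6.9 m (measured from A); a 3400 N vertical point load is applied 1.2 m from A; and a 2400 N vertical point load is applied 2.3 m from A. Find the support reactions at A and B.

A_x = 0, A_y = 4762 N, B_y = 1463 N

Resultant of the distributed load: 108.8 × 3.9 = 424.32 N at 4.95 m from A.
Moments about A: B_y·8 − (108.8·3.9)·4.95 − 3400·1.2 − 2400·2.3 = 0 → B_y = 11700.384/8 = 1462.55 ≈ 1463 N.
ΣF_y = 0: A_y + 1462.55 − 108.8·3.9 − 3400 − 2400 = 0 → A_y = 4762 N.
ΣF_x = 0: no horizontal applied forces, so A_x = 0.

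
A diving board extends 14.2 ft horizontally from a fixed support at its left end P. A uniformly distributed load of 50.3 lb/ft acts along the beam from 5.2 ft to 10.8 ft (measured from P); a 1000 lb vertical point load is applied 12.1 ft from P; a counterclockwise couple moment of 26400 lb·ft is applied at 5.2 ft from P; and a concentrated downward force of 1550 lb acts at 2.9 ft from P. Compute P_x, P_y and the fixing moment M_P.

Resultant of the distributed load: 50.3 × 5.6 = 281.68 lb at 8 ft from P.
ΣF_x = 0: P_x = 0.
ΣF_y = 0: P_y − 50.3·5.6 − 1000 − 1550 = 0 → P_y = 2832 lb.
ΣM about P: M_P − (50.3·5.6)·8 − 1000·12.1 + 26400 − 1550·2.9 = 0 → M_P = -7552 lb·ft.

P_x = 0, P_y = 2832 lb, M_P = -7552 lb·ft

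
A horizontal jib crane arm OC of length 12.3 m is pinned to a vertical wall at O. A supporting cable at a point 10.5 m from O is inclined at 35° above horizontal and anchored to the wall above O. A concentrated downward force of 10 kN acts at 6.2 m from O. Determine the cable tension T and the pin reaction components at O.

T = 10.29 kN, O_x = 8.433 kN, O_y = 4.095 kN

ΣM about O: T·sin35°·10.5 − 10·6.2 = 0 → T = 62/(10.5·0.573576) = 10.2946 ≈ 10.29 kN.
ΣF_x = 0: O_x − T·cos35° = 0 → O_x = 10.2946 × 0.819152 = 8.433 kN.
ΣF_y = 0: O_y + T·sin35° − 10 = 0 → O_y = 10 − 10.2946 × 0.573576 = 4.095 kN.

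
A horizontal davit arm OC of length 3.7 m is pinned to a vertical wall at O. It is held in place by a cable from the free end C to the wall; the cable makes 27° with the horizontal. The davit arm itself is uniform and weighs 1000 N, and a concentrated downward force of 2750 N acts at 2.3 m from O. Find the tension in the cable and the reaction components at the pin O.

T = 4867 N, O_x = 4336 N, O_y = 1541 N

ΣM about O: T·sin27°·3.7 − 1000·1.85 − 2750·2.3 = 0 → T = 8175/(3.7·0.45399) = 4866.76 ≈ 4867 N.
ΣF_x = 0: O_x − T·cos27° = 0 → O_x = 4866.76 × 0.891007 = 4336 N.
ΣF_y = 0: O_y + T·sin27° − 1000 − 2750 = 0 → O_y = 3750 − 4866.76 × 0.45399 = 1541 N.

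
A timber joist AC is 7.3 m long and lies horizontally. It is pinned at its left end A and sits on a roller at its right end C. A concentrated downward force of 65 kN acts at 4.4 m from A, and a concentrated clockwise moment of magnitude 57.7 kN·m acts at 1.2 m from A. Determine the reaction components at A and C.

Taking moments about A: C_y·7.3 − 65·4.4 − 57.7 = 0 → C_y = 343.7/7.3 = 47.0822 ≈ 47.08 kN.
ΣF_y = 0: A_y + 47.0822 − 65 = 0 → A_y = 17.92 kN.
ΣF_x = 0: no horizontal applied forces, so A_x = 0.

A_x = 0, A_y = 17.92 kN, C_y = 47.08 kN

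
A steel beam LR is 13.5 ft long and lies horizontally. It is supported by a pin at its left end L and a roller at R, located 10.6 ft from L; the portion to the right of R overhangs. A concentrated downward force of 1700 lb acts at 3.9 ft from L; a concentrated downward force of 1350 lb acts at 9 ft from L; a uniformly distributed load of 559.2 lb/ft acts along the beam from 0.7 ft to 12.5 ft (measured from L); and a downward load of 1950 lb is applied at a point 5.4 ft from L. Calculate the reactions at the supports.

L_x = 0, L_y = 4725 lb, R_y = 6874 lb

Resultant of the distributed load: 559.2 × 11.8 = 6598.56 lb at 6.6 ft from L.
Moments about L: R_y·10.6 − 1700·3.9 − 1350·9 − (559.2·11.8)·6.6 − 1950·5.4 = 0 → R_y = 72860.496/10.6 = 6873.63 ≈ 6874 lb.
ΣF_y = 0: L_y + 6873.63 − 1700 − 1350 − 559.2·11.8 − 1950 = 0 → L_y = 4725 lb.
ΣF_x = 0: no horizontal applied forces, so L_x = 0.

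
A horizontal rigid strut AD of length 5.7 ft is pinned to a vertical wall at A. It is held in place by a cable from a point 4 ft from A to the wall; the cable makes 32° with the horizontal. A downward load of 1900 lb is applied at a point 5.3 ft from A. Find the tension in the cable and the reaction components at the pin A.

T = 4751 lb, A_x = 4029 lb, A_y = -617.5 lb

ΣM about A: T·sin32°·4 − 1900·5.3 = 0 → T = 10070/(4·0.529919) = 4750.73 ≈ 4751 lb.
ΣF_x = 0: A_x − T·cos32° = 0 → A_x = 4750.73 × 0.848048 = 4029 lb.
ΣF_y = 0: A_y + T·sin32° − 1900 = 0 → A_y = 1900 − 4750.73 × 0.529919 = -617.5 lb.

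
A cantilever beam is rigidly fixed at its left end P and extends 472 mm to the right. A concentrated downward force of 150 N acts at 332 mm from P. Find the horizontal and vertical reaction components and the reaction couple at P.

ΣF_x = 0: P_x = 0.
ΣF_y = 0: P_y − 150 = 0 → P_y = 150.0 N.
ΣM about P: M_P − 150·332 = 0 → M_P = 49800 N·mm.

P_x = 0, P_y = 150.0 N, M_P = 49800 N·mm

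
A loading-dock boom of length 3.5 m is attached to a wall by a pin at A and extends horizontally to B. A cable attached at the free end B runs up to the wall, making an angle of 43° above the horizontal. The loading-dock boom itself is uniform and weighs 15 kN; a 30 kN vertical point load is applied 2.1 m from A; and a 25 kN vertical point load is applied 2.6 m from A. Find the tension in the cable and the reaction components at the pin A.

T = 64.62 kN, A_x = 47.26 kN, A_y = 25.93 kN

ΣM about A: T·sin43°·3.5 − 15·1.75 − 30·2.1 − 25·2.6 = 0 → T = 154.25/(3.5·0.681998) = 64.6211 ≈ 64.62 kN.
ΣF_x = 0: A_x − T·cos43° = 0 → A_x = 64.6211 × 0.731354 = 47.26 kN.
ΣF_y = 0: A_y + T·sin43° − 15 − 30 − 25 = 0 → A_y = 70 − 64.6211 × 0.681998 = 25.93 kN.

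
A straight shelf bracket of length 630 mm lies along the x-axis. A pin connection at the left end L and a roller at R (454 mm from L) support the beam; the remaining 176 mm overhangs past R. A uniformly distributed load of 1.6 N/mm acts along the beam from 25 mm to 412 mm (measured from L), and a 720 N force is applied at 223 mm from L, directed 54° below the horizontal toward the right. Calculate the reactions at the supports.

Resultant of the distributed load: 1.6 × 387 = 619.2 N at 218.5 mm from L.
Moments about L: R_y·454 − (1.6·387)·218.5 − 720·sin54°·223 = 0 → R_y = 265191/454 = 584.121 ≈ 584.1 N.
ΣF_y = 0: L_y + 584.121 − 1.6·387 − 720·sin54° = 0 → L_y = 617.6 N.
ΣF_x = 0: L_x + 720·cos54° = 0 → L_x = -423.2 N.

L_x = -423.2 N, L_y = 617.6 N, R_y = 584.1 N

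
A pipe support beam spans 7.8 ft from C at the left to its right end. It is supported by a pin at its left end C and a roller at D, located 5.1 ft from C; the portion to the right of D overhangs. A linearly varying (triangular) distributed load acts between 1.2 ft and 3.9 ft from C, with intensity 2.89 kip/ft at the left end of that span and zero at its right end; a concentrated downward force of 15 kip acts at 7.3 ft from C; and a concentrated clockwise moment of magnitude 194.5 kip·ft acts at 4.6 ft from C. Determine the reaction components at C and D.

Resultant of the triangular load: ½ × 2.89 × 2.7 = 3.9015 kip, acting at 2.1 ft from C (one-third of the span from the peak).
Moments about C: D_y·5.1 − (½·2.89·2.7)·2.1 − 15·7.3 − 194.5 = 0 → D_y = 312.19315/5.1 = 61.2143 ≈ 61.21 kip.
ΣF_y = 0: C_y + 61.2143 − ½·2.89·2.7 − 15 = 0 → C_y = -42.31 kip.
ΣF_x = 0: no horizontal applied forces, so C_x = 0.

C_x = 0, C_y = -42.31 kip, D_y = 61.21 kip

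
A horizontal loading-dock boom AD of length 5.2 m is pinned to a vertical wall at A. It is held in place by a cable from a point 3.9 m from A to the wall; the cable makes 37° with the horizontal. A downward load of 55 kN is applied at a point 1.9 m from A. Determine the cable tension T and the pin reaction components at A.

T = 44.52 kN, A_x = 35.56 kN, A_y = 28.21 kN

ΣM about A: T·sin37°·3.9 − 55·1.9 = 0 → T = 104.5/(3.9·0.601815) = 44.5234 ≈ 44.52 kN.
ΣF_x = 0: A_x − T·cos37° = 0 → A_x = 44.5234 × 0.798636 = 35.56 kN.
ΣF_y = 0: A_y + T·sin37° − 55 = 0 → A_y = 55 − 44.5234 × 0.601815 = 28.21 kN.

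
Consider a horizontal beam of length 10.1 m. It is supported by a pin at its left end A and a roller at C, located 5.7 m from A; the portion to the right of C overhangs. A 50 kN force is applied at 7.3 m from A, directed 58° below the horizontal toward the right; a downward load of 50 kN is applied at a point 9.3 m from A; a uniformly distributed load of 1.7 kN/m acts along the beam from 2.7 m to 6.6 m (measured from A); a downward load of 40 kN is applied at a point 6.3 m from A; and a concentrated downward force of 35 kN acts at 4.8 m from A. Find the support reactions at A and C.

A_x = -26.50 kN, A_y = -40.94 kN, C_y = 215.0 kN

Resultant of the distributed load: 1.7 × 3.9 = 6.63 kN at 4.65 m from A.
Taking moments about A: C_y·5.7 − 50·sin58°·7.3 − 50·9.3 − (1.7·3.9)·4.65 − 40·6.3 − 35·4.8 = 0 → C_y = 1225.37/5.7 = 214.977 ≈ 215.0 kN.
ΣF_y = 0: A_y + 214.977 − 50·sin58° − 50 − 1.7·3.9 − 40 − 35 = 0 → A_y = -40.94 kN.
ΣF_x = 0: A_x + 50·cos58° = 0 → A_x = -26.50 kN.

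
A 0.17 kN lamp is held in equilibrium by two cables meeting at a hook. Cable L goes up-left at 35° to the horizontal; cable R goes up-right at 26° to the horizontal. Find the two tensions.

T_L = 0.1747 kN, T_R = 0.1592 kN

ΣF_x = 0: −T_L·cos35° + T_R·cos26° = 0 → T_R = 0.91139·T_L.
ΣF_y = 0: T_L·sin35° + T_R·sin26° = 0.17.
Substitute: T_L·(0.573576 + 0.91139·0.438371) = 0.17 → T_L = 0.174699 ≈ 0.1747 kN.
Then T_R = 0.91139 × 0.174699 = 0.1592 kN.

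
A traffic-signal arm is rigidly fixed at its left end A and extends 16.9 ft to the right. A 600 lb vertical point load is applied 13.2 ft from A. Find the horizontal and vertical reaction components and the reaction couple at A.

ΣF_x = 0: A_x = 0.
ΣF_y = 0: A_y − 600 = 0 → A_y = 600.0 lb.
ΣM about A: M_A − 600·13.2 = 0 → M_A = 7920 lb·ft.

A_x = 0, A_y = 600.0 lb, M_A = 7920 lb·ft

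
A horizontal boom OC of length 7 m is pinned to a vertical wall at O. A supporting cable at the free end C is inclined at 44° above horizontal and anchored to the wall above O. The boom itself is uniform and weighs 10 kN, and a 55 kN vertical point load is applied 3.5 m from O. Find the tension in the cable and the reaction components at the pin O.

T = 46.79 kN, O_x = 33.65 kN, O_y = 32.50 kN

ΣM about O: T·sin44°·7 − 10·3.5 − 55·3.5 = 0 → T = 227.5/(7·0.694658) = 46.7856 ≈ 46.79 kN.
ΣF_x = 0: O_x − T·cos44° = 0 → O_x = 46.7856 × 0.71934 = 33.65 kN.
ΣF_y = 0: O_y + T·sin44° − 10 − 55 = 0 → O_y = 65 − 46.7856 × 0.694658 = 32.50 kN.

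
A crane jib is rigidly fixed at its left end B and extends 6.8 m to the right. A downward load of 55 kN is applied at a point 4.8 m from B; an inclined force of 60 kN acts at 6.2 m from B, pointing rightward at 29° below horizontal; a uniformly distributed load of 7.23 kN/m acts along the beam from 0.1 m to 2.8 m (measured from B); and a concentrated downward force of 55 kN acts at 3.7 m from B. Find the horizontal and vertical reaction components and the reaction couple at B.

Resultant of the distributed load: 7.23 × 2.7 = 19.521 kN at 1.45 m from B.
ΣF_x = 0: B_x + 60·cos29° = 0 → B_x = -52.48 kN.
ΣF_y = 0: B_y − 55 − 60·sin29° − 7.23·2.7 − 55 = 0 → B_y = 158.6 kN.
ΣM about B: M_B − 55·4.8 − 60·sin29°·6.2 − (7.23·2.7)·1.45 − 55·3.7 = 0 → M_B = 676.2 kN·m.

B_x = -52.48 kN, B_y = 158.6 kN, M_B = 676.2 kN·m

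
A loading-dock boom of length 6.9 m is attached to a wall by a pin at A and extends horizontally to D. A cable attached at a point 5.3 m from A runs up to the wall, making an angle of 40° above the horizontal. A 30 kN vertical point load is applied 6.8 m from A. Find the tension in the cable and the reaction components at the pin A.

T = 59.88 kN, A_x = 45.87 kN, A_y = -8.491 kN

ΣM about A: T·sin40°·5.3 − 30·6.8 = 0 → T = 204/(5.3·0.642788) = 59.8807 ≈ 59.88 kN.
ΣF_x = 0: A_x − T·cos40° = 0 → A_x = 59.8807 × 0.766044 = 45.87 kN.
ΣF_y = 0: A_y + T·sin40° − 30 = 0 → A_y = 30 − 59.8807 × 0.642788 = -8.491 kN.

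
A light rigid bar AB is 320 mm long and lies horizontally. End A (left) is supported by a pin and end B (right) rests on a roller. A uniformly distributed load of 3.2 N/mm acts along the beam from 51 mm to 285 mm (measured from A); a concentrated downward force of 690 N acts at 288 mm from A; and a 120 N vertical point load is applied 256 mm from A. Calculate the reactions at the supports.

A_x = 0, A_y = 448.7 N, B_y = 1110 N

Resultant of the distributed load: 3.2 × 234 = 748.8 N at 168 mm from A.
ΣM about A: B_y·320 − (3.2·234)·168 − 690·288 − 120·256 = 0 → B_y = 355238.4/320 = 1110.12 ≈ 1110 N.
ΣF_y = 0: A_y + 1110.12 − 3.2·234 − 690 − 120 = 0 → A_y = 448.7 N.
ΣF_x = 0: no horizontal applied forces, so A_x = 0.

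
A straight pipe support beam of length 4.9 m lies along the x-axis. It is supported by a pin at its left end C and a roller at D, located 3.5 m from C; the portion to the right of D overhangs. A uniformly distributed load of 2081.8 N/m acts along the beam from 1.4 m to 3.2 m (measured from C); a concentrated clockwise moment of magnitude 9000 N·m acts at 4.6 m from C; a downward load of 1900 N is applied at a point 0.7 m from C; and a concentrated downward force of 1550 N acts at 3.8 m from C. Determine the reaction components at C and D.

C_x = 0, C_y = 100.5 N, D_y = 7097 N

Resultant of the distributed load: 2081.8 × 1.8 = 3747.24 N at 2.3 m from C.
Moments about C: D_y·3.5 − (2081.8·1.8)·2.3 − 9000 − 1900·0.7 − 1550·3.8 = 0 → D_y = 24838.652/3.5 = 7096.76 ≈ 7097 N.
ΣF_y = 0: C_y + 7096.76 − 2081.8·1.8 − 1900 − 1550 = 0 → C_y = 100.5 N.
ΣF_x = 0: no horizontal applied forces, so C_x = 0.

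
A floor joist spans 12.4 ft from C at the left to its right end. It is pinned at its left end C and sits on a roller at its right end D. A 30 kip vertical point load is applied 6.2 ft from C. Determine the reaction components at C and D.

C_x = 0, C_y = 15.00 kip, D_y = 15.00 kip

Moments about C: D_y·12.4 − 30·6.2 = 0 → D_y = 186/12.4 = 15.00 kip.
ΣF_y = 0: C_y + 15 − 30 = 0 → C_y = 15.00 kip.
ΣF_x = 0: no horizontal applied forces, so C_x = 0.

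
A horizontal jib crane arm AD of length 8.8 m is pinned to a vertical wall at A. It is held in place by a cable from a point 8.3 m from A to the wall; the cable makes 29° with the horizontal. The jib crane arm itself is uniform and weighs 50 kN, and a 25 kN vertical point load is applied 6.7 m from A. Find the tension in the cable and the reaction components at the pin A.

ΣM about A: T·sin29°·8.3 − 50·4.4 − 25·6.7 = 0 → T = 387.5/(8.3·0.48481) = 96.2991 ≈ 96.30 kN.
ΣF_x = 0: A_x − T·cos29° = 0 → A_x = 96.2991 × 0.87462 = 84.23 kN.
ΣF_y = 0: A_y + T·sin29° − 50 − 25 = 0 → A_y = 75 − 96.2991 × 0.48481 = 28.31 kN.

T = 96.30 kN, A_x = 84.23 kN, A_y = 28.31 kN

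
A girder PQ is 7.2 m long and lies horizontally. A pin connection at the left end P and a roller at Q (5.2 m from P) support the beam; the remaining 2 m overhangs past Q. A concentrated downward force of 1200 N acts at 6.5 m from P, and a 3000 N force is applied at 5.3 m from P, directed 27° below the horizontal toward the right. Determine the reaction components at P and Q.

ΣM about P: Q_y·5.2 − 1200·6.5 − 3000·sin27°·5.3 = 0 → Q_y = 15018.4/5.2 = 2888.15 ≈ 2888 N.
ΣF_y = 0: P_y + 2888.15 − 1200 − 3000·sin27° = 0 → P_y = -326.2 N.
ΣF_x = 0: P_x + 3000·cos27° = 0 → P_x = -2673 N.

P_x = -2673 N, P_y = -326.2 N, Q_y = 2888 N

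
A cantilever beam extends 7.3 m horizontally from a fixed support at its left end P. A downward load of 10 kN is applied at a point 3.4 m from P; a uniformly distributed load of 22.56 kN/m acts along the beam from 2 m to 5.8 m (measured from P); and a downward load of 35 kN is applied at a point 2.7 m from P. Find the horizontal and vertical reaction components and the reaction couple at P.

Resultant of the distributed load: 22.56 × 3.8 = 85.728 kN at 3.9 m from P.
ΣF_x = 0: P_x = 0.
ΣF_y = 0: P_y − 10 − 22.56·3.8 − 35 = 0 → P_y = 130.7 kN.
ΣM about P: M_P − 10·3.4 − (22.56·3.8)·3.9 − 35·2.7 = 0 → M_P = 462.8 kN·m.

P_x = 0, P_y = 130.7 kN, M_P = 462.8 kN·m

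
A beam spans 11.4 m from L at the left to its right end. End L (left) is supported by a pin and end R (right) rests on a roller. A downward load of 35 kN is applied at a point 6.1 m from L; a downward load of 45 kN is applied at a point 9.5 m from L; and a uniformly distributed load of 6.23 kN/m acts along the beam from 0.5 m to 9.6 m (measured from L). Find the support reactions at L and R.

L_x = 0, L_y = 55.35 kN, R_y = 81.34 kN

Resultant of the distributed load: 6.23 × 9.1 = 56.693 kN at 5.05 m from L.
Moments about L: R_y·11.4 − 35·6.1 − 45·9.5 − (6.23·9.1)·5.05 = 0 → R_y = 927.29965/11.4 = 81.3421 ≈ 81.34 kN.
ΣF_y = 0: L_y + 81.3421 − 35 − 45 − 6.23·9.1 = 0 → L_y = 55.35 kN.
ΣF_x = 0: no horizontal applied forces, so L_x = 0.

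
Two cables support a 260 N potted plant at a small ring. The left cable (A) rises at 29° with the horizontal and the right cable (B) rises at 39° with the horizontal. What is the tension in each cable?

T_A = 217.9 N, T_B = 245.3 N

ΣF_x = 0: −T_A·cos29° + T_B·cos39° = 0 → T_B = 1.12543·T_A.
ΣF_y = 0: T_A·sin29° + T_B·sin39° = 260.
Substitute: T_A·(0.48481 + 1.12543·0.62932) = 260 → T_A = 217.926 ≈ 217.9 N.
Then T_B = 1.12543 × 217.926 = 245.3 N.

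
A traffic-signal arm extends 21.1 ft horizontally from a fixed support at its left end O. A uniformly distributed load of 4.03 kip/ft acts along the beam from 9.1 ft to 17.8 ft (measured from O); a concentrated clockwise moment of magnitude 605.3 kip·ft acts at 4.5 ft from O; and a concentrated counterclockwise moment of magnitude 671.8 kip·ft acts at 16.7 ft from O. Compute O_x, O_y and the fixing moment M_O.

Resultant of the distributed load: 4.03 × 8.7 = 35.061 kip at 13.45 ft from O.
ΣF_x = 0: O_x = 0.
ΣF_y = 0: O_y − 4.03·8.7 = 0 → O_y = 35.06 kip.
ΣM about O: M_O − (4.03·8.7)·13.45 − 605.3 + 671.8 = 0 → M_O = 405.1 kip·ft.

O_x = 0, O_y = 35.06 kip, M_O = 405.1 kip·ft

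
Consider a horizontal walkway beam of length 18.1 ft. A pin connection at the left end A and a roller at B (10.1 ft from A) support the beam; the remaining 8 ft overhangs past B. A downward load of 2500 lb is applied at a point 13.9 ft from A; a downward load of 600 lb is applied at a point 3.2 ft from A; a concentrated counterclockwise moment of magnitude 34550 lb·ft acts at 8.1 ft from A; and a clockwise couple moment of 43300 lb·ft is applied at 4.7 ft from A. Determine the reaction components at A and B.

Taking moments about A: B_y·10.1 − 2500·13.9 − 600·3.2 + 34550 − 43300 = 0 → B_y = 45420/10.1 = 4497.03 ≈ 4497 lb.
ΣF_y = 0: A_y + 4497.03 − 2500 − 600 = 0 → A_y = -1397 lb.
ΣF_x = 0: no horizontal applied forces, so A_x = 0.

A_x = 0, A_y = -1397 lb, B_y = 4497 lb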